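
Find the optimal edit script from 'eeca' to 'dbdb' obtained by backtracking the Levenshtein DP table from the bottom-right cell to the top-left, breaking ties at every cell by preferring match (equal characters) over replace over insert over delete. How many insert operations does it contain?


Edit distance = 4. Backtracking from cell (4, 4) with preference match > replace > insert > delete,
then listing the resulting alignment 'eeca' -> 'dbdb' left to right:
  Step 1: replace e->d
  Step 2: replace e->b
  Step 3: replace c->d
  Step 4: replace a->b
Total insertions: 0

0


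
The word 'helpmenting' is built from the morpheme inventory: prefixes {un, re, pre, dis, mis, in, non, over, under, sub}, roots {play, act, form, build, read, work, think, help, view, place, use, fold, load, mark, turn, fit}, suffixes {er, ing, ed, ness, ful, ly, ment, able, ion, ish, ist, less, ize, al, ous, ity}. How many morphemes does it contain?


Segmenting 'helpmenting' against the inventory:
  'help' -> root (morpheme 1)
  'ment' -> suffix (morpheme 2)
  'ing' -> suffix (morpheme 3)
Total morphemes: 3

3


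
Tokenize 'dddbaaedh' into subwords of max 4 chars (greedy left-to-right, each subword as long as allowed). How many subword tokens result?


'dddbaaedh' has 9 characters.
Chunking with max size 4:
  Chunk 1: 'dddb' (positions 0-3)
  Chunk 2: 'aaed' (positions 4-7)
  Chunk 3: 'h' (positions 8-8)
Total chunks: ceil(9 / 4) = 3

3


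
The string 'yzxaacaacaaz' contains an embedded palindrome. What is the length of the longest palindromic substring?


Scanning 'yzxaacaacaaz' for palindromic substrings.
Substring at positions 3-10: 'aacaacaa'.
Check: reverse('aacaacaa') = 'aacaacaa' -> palindrome confirmed.
Neighbouring characters ('x' / 'z') break symmetry, so it cannot extend further.
No longer palindromic substring exists; longest length = 8

8


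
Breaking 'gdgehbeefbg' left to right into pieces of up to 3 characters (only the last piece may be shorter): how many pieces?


'gdgehbeefbg' has 11 characters.
Chunking with max size 3:
  Chunk 1: 'gdg' (positions 0-2)
  Chunk 2: 'ehb' (positions 3-5)
  Chunk 3: 'eef' (positions 6-8)
  Chunk 4: 'bg' (positions 9-10)
Total chunks: ceil(11 / 3) = 4

4


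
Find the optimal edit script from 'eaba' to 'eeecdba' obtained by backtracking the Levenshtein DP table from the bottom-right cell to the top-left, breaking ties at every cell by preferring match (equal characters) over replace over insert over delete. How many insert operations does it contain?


Edit distance = 4. Backtracking from cell (4, 7) with preference match > replace > insert > delete,
then listing the resulting alignment 'eaba' -> 'eeecdba' left to right:
  Step 1: insert 'e' [insertion #1]
  Step 2: insert 'e' [insertion #2]
  Step 3: keep 'e'
  Step 4: insert 'c' [insertion #3]
  Step 5: replace a->d
  Step 6: keep 'b'
  Step 7: keep 'a'
Total insertions: 3

3


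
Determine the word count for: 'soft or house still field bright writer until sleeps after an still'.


Counting words by splitting on spaces:
  Word 1: 'soft'
  Word 2: 'or'
  Word 3: 'house'
  Word 4: 'still'
  Word 5: 'field'
  Word 6: 'bright'
  Word 7: 'writer'
  Word 8: 'until'
  Word 9: 'sleeps'
  Word 10: 'after'
  Word 11: 'an'
  Word 12: 'still'
Total words: 12

12


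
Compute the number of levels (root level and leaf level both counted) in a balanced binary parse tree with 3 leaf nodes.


In a balanced binary tree with n leaves the deepest leaf is ceil(log2(n)) edges below the root,
so counting node levels inclusive of root and leaves gives ceil(log2(n)) + 1 levels.
log2(3) = 1.5850
ceil(1.5850) = 2
levels = 2 + 1 = 3

3


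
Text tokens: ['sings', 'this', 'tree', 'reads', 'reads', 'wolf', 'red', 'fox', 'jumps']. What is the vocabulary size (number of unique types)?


Listing all tokens and tracking unique types:
  Token 1: 'sings' -> NEW (unique so far: 1)
  Token 2: 'this' -> NEW (unique so far: 2)
  Token 3: 'tree' -> NEW (unique so far: 3)
  Token 4: 'reads' -> NEW (unique so far: 4)
  Token 5: 'reads' -> duplicate (unique so far: 4)
  Token 6: 'wolf' -> NEW (unique so far: 5)
  Token 7: 'red' -> NEW (unique so far: 6)
  Token 8: 'fox' -> NEW (unique so far: 7)
  Token 9: 'jumps' -> NEW (unique so far: 8)
Unique types: ('fox', 'jumps', 'reads', 'red', 'sings', 'this', 'tree', 'wolf')
Vocabulary size: 8

8


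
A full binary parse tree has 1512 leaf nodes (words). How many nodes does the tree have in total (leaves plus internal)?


Leaf nodes (terminals): 1512
Internal nodes = n - 1 = 1512 - 1 = 1511
Total = leaves + internal = 1512 + 1511 = 3023

3023


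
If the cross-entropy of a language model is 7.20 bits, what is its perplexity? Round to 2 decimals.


Perplexity formula: PP = 2^H
H = 7.20
PP = 2^7.20
Decompose: 2^7.20 = 2^7 * 2^0.20
2^7 = 128, 2^0.20 ~ 1.1486984
PP ~ 128 * 1.1486984 = 147.0333952
Rounded to 2 decimals: 147.03

147.03


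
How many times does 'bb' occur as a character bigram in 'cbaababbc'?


Scanning 'cbaababbc' for bigram 'bb':
  Position 0: 'cb' -> no
  Position 1: 'ba' -> no
  Position 2: 'aa' -> no
  Position 3: 'ab' -> no
  Position 4: 'ba' -> no
  Position 5: 'ab' -> no
  Position 6: 'bb' -> MATCH
  Position 7: 'bc' -> no
Total matches: 1

1


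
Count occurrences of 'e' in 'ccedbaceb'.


Scanning 'ccedbaceb' for 'e':
  Position 2: 'e' -> MATCH (count: 1)
  Position 7: 'e' -> MATCH (count: 2)
Total occurrences of 'e': 2

2


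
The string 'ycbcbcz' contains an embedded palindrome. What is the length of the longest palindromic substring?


Scanning 'ycbcbcz' for palindromic substrings.
Substring at positions 1-5: 'cbcbc'.
Check: reverse('cbcbc') = 'cbcbc' -> palindrome confirmed.
Neighbouring characters ('y' / 'z') break symmetry, so it cannot extend further.
No longer palindromic substring exists; longest length = 5

5


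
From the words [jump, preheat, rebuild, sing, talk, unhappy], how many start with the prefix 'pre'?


Checking each word for prefix 'pre':
  'jump' -> no (count: 0)
  'preheat' -> YES, starts with 'pre' (count: 1)
  'rebuild' -> no (count: 1)
  'sing' -> no (count: 1)
  'talk' -> no (count: 1)
  'unhappy' -> no (count: 1)
Total with prefix 'pre': 1

1


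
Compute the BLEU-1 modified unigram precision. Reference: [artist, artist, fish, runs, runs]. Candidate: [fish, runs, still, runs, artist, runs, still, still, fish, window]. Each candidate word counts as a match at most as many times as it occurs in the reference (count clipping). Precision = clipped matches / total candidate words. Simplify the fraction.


Reference word counts: {'artist': 2, 'fish': 1, 'runs': 2}
Checking each candidate word (with clipping):
  'fish' -> in reference (ref count 1, used 1/1) -> match (matches: 1)
  'runs' -> in reference (ref count 2, used 1/2) -> match (matches: 2)
  'still' -> not in reference -> no match (matches: 2)
  'runs' -> in reference (ref count 2, used 2/2) -> match (matches: 3)
  'artist' -> in reference (ref count 2, used 1/2) -> match (matches: 4)
  'runs' -> ref count 2 already used up (2/2) -> clipped, no match (matches: 4)
  'still' -> not in reference -> no match (matches: 4)
  'still' -> not in reference -> no match (matches: 4)
  'fish' -> ref count 1 already used up (1/1) -> clipped, no match (matches: 4)
  'window' -> not in reference -> no match (matches: 4)
Clipped matches: 4, Candidate length: 10
Precision = 4/10 = 2/5

2/5


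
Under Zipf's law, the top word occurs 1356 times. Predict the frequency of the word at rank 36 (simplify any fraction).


Zipf's law: freq(rank) = f1 / rank
f1 = 1356, rank = 36
freq = 1356 / 36
GCD(1356, 36) = 12
Simplified: 113/3

113/3


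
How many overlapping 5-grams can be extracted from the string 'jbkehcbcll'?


String 'jbkehcbcll' has length L = 10.
Number of overlapping n-grams = L - n + 1
Substituting: 10 - 5 + 1 = 6

6


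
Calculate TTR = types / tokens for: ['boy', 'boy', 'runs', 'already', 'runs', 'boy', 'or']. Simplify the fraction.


Tokens: 7
Unique types: ('already', 'boy', 'or', 'runs') = 4
TTR = 4/7
Already in lowest terms.

4/7


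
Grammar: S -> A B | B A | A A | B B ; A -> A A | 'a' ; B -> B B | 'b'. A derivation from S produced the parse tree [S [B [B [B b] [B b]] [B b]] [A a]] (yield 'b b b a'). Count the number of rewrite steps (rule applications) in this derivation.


Every bracketed nonterminal node [X ...] in the tree is produced by exactly one rule application.
Reading the tree off as a leftmost derivation:
  Step 1: S  =>  B A   (applied S -> B A)
  Step 2: B A  =>  B B A   (applied B -> B B)
  Step 3: B B A  =>  B B B A   (applied B -> B B)
  Step 4: B B B A  =>  b B B A   (applied B -> b)
  Step 5: b B B A  =>  b b B A   (applied B -> b)
  Step 6: b b B A  =>  b b b A   (applied B -> b)
  Step 7: b b b A  =>  b b b a   (applied A -> a)
Final yield: b b b a
Total rewrite steps: 7

7


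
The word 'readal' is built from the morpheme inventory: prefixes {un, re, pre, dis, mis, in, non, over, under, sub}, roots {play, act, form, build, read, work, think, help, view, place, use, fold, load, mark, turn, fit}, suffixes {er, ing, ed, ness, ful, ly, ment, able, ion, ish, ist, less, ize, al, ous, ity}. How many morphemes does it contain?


Segmenting 'readal' against the inventory:
  'read' -> root (morpheme 1)
  'al' -> suffix (morpheme 2)
Total morphemes: 2

2


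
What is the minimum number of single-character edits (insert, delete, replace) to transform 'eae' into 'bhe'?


Building DP table for s1='eae' (len 3) and s2='bhe' (len 3):
       b  h  e
    0  1  2  3
  e 1  1  2  2
  a 2  2  2  3
  e 3  3  3  2
Edit distance = dp[3][3] = 2

2


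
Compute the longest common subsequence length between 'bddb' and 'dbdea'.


DP table for LCS of 'bddb' and 'dbdea':
       d  b  d  e  a
    0  0  0  0  0  0
  b 0  0  1  1  1  1
  d 0  1  1  2  2  2
  d 0  1  1  2  2  2
  b 0  1  2  2  2  2
LCS: 'bd'
LCS length = 2

2


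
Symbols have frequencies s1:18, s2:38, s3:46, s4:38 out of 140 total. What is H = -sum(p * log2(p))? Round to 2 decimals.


Computing entropy H = -sum(p_i * log2(p_i)):
  s1: p = 18/140 = 0.1286, -p*log2(p) = 0.3805
  s2: p = 38/140 = 0.2714, -p*log2(p) = 0.5107
  s3: p = 46/140 = 0.3286, -p*log2(p) = 0.5276
  s4: p = 38/140 = 0.2714, -p*log2(p) = 0.5107
H = sum of terms = 1.9295
Rounded to 2 decimals: 1.93

1.93


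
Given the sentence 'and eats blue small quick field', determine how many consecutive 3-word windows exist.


Word trigrams from [6] words:
  Trigram 1: (and eats blue)
  Trigram 2: (eats blue small)
  Trigram 3: (blue small quick)
  Trigram 4: (small quick field)
Total word trigrams: 6 - 2 = 4

4


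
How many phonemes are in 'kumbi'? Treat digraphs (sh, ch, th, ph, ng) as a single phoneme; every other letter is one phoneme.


Parsing 'kumbi' greedily, digraphs first:
  'k' -> consonant phoneme (phonemes so far: 1)
  'u' -> vowel phoneme (phonemes so far: 2)
  'm' -> consonant phoneme (phonemes so far: 3)
  'b' -> consonant phoneme (phonemes so far: 4)
  'i' -> vowel phoneme (phonemes so far: 5)
Total phonemes: 5

5


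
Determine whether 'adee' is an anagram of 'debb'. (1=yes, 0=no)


Sort characters of 'adee': 'adee'
Sort characters of 'debb': 'bbde'
Sorted forms differ -> they are NOT anagrams
Result: 0

0


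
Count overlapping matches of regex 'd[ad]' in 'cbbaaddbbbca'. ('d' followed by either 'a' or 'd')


Pattern: d[ad] means 'd' followed by either 'a' or 'd'.
Scanning 'cbbaaddbbbca' position-by-position:
  Pos 0: window 'cb' -> no
  Pos 1: window 'bb' -> no
  Pos 2: window 'ba' -> no
  Pos 3: window 'aa' -> no
  Pos 4: window 'ad' -> no
  Pos 5: window 'dd' -> MATCH
  Pos 6: window 'db' -> no
  Pos 7: window 'bb' -> no
  Pos 8: window 'bb' -> no
  Pos 9: window 'bc' -> no
  Pos 10: window 'ca' -> no
  Pos 11: window 'a' -> no
Total matches: 1

1


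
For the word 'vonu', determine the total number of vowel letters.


Scanning each character of 'vonu':
  Position 1: 'v' -> consonant (running count: 0)
  Position 2: 'o' -> vowel (running count: 1)
  Position 3: 'n' -> consonant (running count: 1)
  Position 4: 'u' -> vowel (running count: 2)
Total vowels: 2

2


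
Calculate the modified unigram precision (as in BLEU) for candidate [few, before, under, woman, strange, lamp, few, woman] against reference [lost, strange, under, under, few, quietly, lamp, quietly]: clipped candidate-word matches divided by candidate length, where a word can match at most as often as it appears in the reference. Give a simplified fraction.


Reference word counts: {'few': 1, 'lamp': 1, 'lost': 1, 'quietly': 2, 'strange': 1, 'under': 2}
Checking each candidate word (with clipping):
  'few' -> in reference (ref count 1, used 1/1) -> match (matches: 1)
  'before' -> not in reference -> no match (matches: 1)
  'under' -> in reference (ref count 2, used 1/2) -> match (matches: 2)
  'woman' -> not in reference -> no match (matches: 2)
  'strange' -> in reference (ref count 1, used 1/1) -> match (matches: 3)
  'lamp' -> in reference (ref count 1, used 1/1) -> match (matches: 4)
  'few' -> ref count 1 already used up (1/1) -> clipped, no match (matches: 4)
  'woman' -> not in reference -> no match (matches: 4)
Clipped matches: 4, Candidate length: 8
Precision = 4/8 = 1/2

1/2


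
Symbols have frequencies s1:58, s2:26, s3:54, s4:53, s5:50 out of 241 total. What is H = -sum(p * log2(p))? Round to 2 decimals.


Computing entropy H = -sum(p_i * log2(p_i)):
  s1: p = 58/241 = 0.2407, -p*log2(p) = 0.4945
  s2: p = 26/241 = 0.1079, -p*log2(p) = 0.3466
  s3: p = 54/241 = 0.2241, -p*log2(p) = 0.4835
  s4: p = 53/241 = 0.2199, -p*log2(p) = 0.4805
  s5: p = 50/241 = 0.2075, -p*log2(p) = 0.4708
H = sum of terms = 2.2759
Rounded to 2 decimals: 2.28

2.28


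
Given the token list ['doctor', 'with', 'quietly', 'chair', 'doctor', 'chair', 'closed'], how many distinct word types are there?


Listing all tokens and tracking unique types:
  Token 1: 'doctor' -> NEW (unique so far: 1)
  Token 2: 'with' -> NEW (unique so far: 2)
  Token 3: 'quietly' -> NEW (unique so far: 3)
  Token 4: 'chair' -> NEW (unique so far: 4)
  Token 5: 'doctor' -> duplicate (unique so far: 4)
  Token 6: 'chair' -> duplicate (unique so far: 4)
  Token 7: 'closed' -> NEW (unique so far: 5)
Unique types: ('chair', 'closed', 'doctor', 'quietly', 'with')
Vocabulary size: 5

5


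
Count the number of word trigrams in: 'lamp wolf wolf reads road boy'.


Word trigrams from [6] words:
  Trigram 1: (lamp wolf wolf)
  Trigram 2: (wolf wolf reads)
  Trigram 3: (wolf reads road)
  Trigram 4: (reads road boy)
Total word trigrams: 6 - 2 = 4

4


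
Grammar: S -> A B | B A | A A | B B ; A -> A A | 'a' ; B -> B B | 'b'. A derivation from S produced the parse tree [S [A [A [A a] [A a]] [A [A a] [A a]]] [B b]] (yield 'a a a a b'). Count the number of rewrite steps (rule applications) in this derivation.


Every bracketed nonterminal node [X ...] in the tree is produced by exactly one rule application.
Reading the tree off as a leftmost derivation:
  Step 1: S  =>  A B   (applied S -> A B)
  Step 2: A B  =>  A A B   (applied A -> A A)
  Step 3: A A B  =>  A A A B   (applied A -> A A)
  Step 4: A A A B  =>  a A A B   (applied A -> a)
  Step 5: a A A B  =>  a a A B   (applied A -> a)
  Step 6: a a A B  =>  a a A A B   (applied A -> A A)
  Step 7: a a A A B  =>  a a a A B   (applied A -> a)
  Step 8: a a a A B  =>  a a a a B   (applied A -> a)
  Step 9: a a a a B  =>  a a a a b   (applied B -> b)
Final yield: a a a a b
Total rewrite steps: 9

9


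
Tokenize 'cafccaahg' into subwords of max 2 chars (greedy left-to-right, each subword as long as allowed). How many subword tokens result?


'cafccaahg' has 9 characters.
Chunking with max size 2:
  Chunk 1: 'ca' (positions 0-1)
  Chunk 2: 'fc' (positions 2-3)
  Chunk 3: 'ca' (positions 4-5)
  Chunk 4: 'ah' (positions 6-7)
  Chunk 5: 'g' (positions 8-8)
Total chunks: ceil(9 / 2) = 5

5


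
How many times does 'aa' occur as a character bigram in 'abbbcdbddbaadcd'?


Scanning 'abbbcdbddbaadcd' for bigram 'aa':
  Position 0: 'ab' -> no
  Position 1: 'bb' -> no
  Position 2: 'bb' -> no
  Position 3: 'bc' -> no
  Position 4: 'cd' -> no
  Position 5: 'db' -> no
  Position 6: 'bd' -> no
  Position 7: 'dd' -> no
  Position 8: 'db' -> no
  Position 9: 'ba' -> no
  Position 10: 'aa' -> MATCH
  Position 11: 'ad' -> no
  Position 12: 'dc' -> no
  Position 13: 'cd' -> no
Total matches: 1

1


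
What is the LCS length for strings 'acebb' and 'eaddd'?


DP table for LCS of 'acebb' and 'eaddd':
       e  a  d  d  d
    0  0  0  0  0  0
  a 0  0  1  1  1  1
  c 0  0  1  1  1  1
  e 0  1  1  1  1  1
  b 0  1  1  1  1  1
  b 0  1  1  1  1  1
LCS: 'a'
LCS length = 1

1


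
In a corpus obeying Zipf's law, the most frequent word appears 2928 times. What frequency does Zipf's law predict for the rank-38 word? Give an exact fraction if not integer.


Zipf's law: freq(rank) = f1 / rank
f1 = 2928, rank = 38
freq = 2928 / 38
GCD(2928, 38) = 2
Simplified: 1464/19

1464/19


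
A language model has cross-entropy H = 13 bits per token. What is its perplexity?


Perplexity formula: PP = 2^H
H = 13
PP = 2^13
PP = 2^13 = 8192

8192


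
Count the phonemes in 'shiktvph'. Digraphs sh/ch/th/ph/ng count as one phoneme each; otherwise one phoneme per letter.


Parsing 'shiktvph' greedily, digraphs first:
  'sh' -> digraph (1 consonant phoneme) (phonemes so far: 1)
  'i' -> vowel phoneme (phonemes so far: 2)
  'k' -> consonant phoneme (phonemes so far: 3)
  't' -> consonant phoneme (phonemes so far: 4)
  'v' -> consonant phoneme (phonemes so far: 5)
  'ph' -> digraph (1 consonant phoneme) (phonemes so far: 6)
Total phonemes: 6

6


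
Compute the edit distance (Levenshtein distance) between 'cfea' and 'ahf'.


Building DP table for s1='cfea' (len 4) and s2='ahf' (len 3):
       a  h  f
    0  1  2  3
  c 1  1  2  3
  f 2  2  2  2
  e 3  3  3  3
  a 4  3  4  4
Edit distance = dp[4][3] = 4

4


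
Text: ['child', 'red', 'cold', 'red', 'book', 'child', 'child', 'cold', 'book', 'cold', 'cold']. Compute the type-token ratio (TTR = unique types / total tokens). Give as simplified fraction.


Tokens: 11
Unique types: ('book', 'child', 'cold', 'red') = 4
TTR = 4/11
Already in lowest terms.

4/11


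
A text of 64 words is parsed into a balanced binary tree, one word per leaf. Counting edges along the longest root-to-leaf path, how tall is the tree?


In a balanced binary tree with n leaves the deepest leaf is ceil(log2(n)) edges below the root.
log2(64) = 6.0000
ceil(6.0000) = 6
height (edges) = 6

6


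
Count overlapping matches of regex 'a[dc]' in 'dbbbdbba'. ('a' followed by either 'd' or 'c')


Pattern: a[dc] means 'a' followed by either 'd' or 'c'.
Scanning 'dbbbdbba' position-by-position:
  Pos 0: window 'db' -> no
  Pos 1: window 'bb' -> no
  Pos 2: window 'bb' -> no
  Pos 3: window 'bd' -> no
  Pos 4: window 'db' -> no
  Pos 5: window 'bb' -> no
  Pos 6: window 'ba' -> no
  Pos 7: window 'a' -> no
Total matches: 0

0


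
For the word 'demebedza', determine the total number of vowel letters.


Scanning each character of 'demebedza':
  Position 1: 'd' -> consonant (running count: 0)
  Position 2: 'e' -> vowel (running count: 1)
  Position 3: 'm' -> consonant (running count: 1)
  Position 4: 'e' -> vowel (running count: 2)
  Position 5: 'b' -> consonant (running count: 2)
  Position 6: 'e' -> vowel (running count: 3)
  Position 7: 'd' -> consonant (running count: 3)
  Position 8: 'z' -> consonant (running count: 3)
  Position 9: 'a' -> vowel (running count: 4)
Total vowels: 4

4


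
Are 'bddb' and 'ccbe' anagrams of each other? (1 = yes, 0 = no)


Sort characters of 'bddb': 'bbdd'
Sort characters of 'ccbe': 'bcce'
Sorted forms differ -> they are NOT anagrams
Result: 0

0


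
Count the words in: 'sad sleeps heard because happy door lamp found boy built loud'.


Counting words by splitting on spaces:
  Word 1: 'sad'
  Word 2: 'sleeps'
  Word 3: 'heard'
  Word 4: 'because'
  Word 5: 'happy'
  Word 6: 'door'
  Word 7: 'lamp'
  Word 8: 'found'
  Word 9: 'boy'
  Word 10: 'built'
  Word 11: 'loud'
Total words: 11

11


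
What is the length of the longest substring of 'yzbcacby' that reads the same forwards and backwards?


Scanning 'yzbcacby' for palindromic substrings.
Substring at positions 2-6: 'bcacb'.
Check: reverse('bcacb') = 'bcacb' -> palindrome confirmed.
Neighbouring characters ('z' / 'y') break symmetry, so it cannot extend further.
No longer palindromic substring exists; longest length = 5

5


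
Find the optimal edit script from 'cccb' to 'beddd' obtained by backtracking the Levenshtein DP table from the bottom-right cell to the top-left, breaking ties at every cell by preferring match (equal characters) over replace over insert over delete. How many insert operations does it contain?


Edit distance = 5. Backtracking from cell (4, 5) with preference match > replace > insert > delete,
then listing the resulting alignment 'cccb' -> 'beddd' left to right:
  Step 1: insert 'b' [insertion #1]
  Step 2: replace c->e
  Step 3: replace c->d
  Step 4: replace c->d
  Step 5: replace b->d
Total insertions: 1

1


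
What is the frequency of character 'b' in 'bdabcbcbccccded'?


Scanning 'bdabcbcbccccded' for 'b':
  Position 0: 'b' -> MATCH (count: 1)
  Position 3: 'b' -> MATCH (count: 2)
  Position 5: 'b' -> MATCH (count: 3)
  Position 7: 'b' -> MATCH (count: 4)
Total occurrences of 'b': 4

4


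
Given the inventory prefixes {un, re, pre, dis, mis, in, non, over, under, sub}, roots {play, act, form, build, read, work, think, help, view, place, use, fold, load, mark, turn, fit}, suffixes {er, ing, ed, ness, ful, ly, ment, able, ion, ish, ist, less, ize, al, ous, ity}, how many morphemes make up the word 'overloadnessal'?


Segmenting 'overloadnessal' against the inventory:
  'over' -> prefix (morpheme 1)
  'load' -> root (morpheme 2)
  'ness' -> suffix (morpheme 3)
  'al' -> suffix (morpheme 4)
Total morphemes: 4

4


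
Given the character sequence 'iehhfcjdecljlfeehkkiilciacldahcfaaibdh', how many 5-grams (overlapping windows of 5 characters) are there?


String 'iehhfcjdecljlfeehkkiilciacldahcfaaibdh' has length L = 38.
Number of overlapping n-grams = L - n + 1
Substituting: 38 - 5 + 1 = 34

34


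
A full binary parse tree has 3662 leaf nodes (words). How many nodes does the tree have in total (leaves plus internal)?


Leaf nodes (terminals): 3662
Internal nodes = n - 1 = 3662 - 1 = 3661
Total = leaves + internal = 3662 + 3661 = 7323

7323


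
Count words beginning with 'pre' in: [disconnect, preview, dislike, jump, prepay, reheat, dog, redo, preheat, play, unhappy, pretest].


Checking each word for prefix 'pre':
  'disconnect' -> no (count: 0)
  'preview' -> YES, starts with 'pre' (count: 1)
  'dislike' -> no (count: 1)
  'jump' -> no (count: 1)
  'prepay' -> YES, starts with 'pre' (count: 2)
  'reheat' -> no (count: 2)
  'dog' -> no (count: 2)
  'redo' -> no (count: 2)
  'preheat' -> YES, starts with 'pre' (count: 3)
  'play' -> no (count: 3)
  'unhappy' -> no (count: 3)
  'pretest' -> YES, starts with 'pre' (count: 4)
Total with prefix 'pre': 4

4


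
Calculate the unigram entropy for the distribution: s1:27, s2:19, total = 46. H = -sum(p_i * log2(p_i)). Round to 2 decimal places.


Computing entropy H = -sum(p_i * log2(p_i)):
  s1: p = 27/46 = 0.5870, -p*log2(p) = 0.4512
  s2: p = 19/46 = 0.4130, -p*log2(p) = 0.5269
H = sum of terms = 0.9781
Rounded to 2 decimals: 0.98

0.98


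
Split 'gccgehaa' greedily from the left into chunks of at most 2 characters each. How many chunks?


'gccgehaa' has 8 characters.
Chunking with max size 2:
  Chunk 1: 'gc' (positions 0-1)
  Chunk 2: 'cg' (positions 2-3)
  Chunk 3: 'eh' (positions 4-5)
  Chunk 4: 'aa' (positions 6-7)
Total chunks: ceil(8 / 2) = 4

4


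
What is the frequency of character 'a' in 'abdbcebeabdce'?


Scanning 'abdbcebeabdce' for 'a':
  Position 0: 'a' -> MATCH (count: 1)
  Position 8: 'a' -> MATCH (count: 2)
Total occurrences of 'a': 2

2


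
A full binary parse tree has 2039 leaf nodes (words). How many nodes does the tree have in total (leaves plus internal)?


Leaf nodes (terminals): 2039
Internal nodes = n - 1 = 2039 - 1 = 2038
Total = leaves + internal = 2039 + 2038 = 4077

4077


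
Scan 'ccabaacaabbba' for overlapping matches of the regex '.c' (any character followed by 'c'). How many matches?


Pattern: .c means any character followed by 'c'.
Scanning 'ccabaacaabbba' position-by-position:
  Pos 0: window 'cc' -> MATCH
  Pos 1: window 'ca' -> no
  Pos 2: window 'ab' -> no
  Pos 3: window 'ba' -> no
  Pos 4: window 'aa' -> no
  Pos 5: window 'ac' -> MATCH
  Pos 6: window 'ca' -> no
  Pos 7: window 'aa' -> no
  Pos 8: window 'ab' -> no
  Pos 9: window 'bb' -> no
  Pos 10: window 'bb' -> no
  Pos 11: window 'ba' -> no
  Pos 12: window 'a' -> no
Total matches: 2

2


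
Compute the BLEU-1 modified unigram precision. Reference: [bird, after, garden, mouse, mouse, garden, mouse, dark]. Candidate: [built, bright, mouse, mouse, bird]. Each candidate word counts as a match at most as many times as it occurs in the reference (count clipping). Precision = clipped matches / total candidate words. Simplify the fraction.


Reference word counts: {'after': 1, 'bird': 1, 'dark': 1, 'garden': 2, 'mouse': 3}
Checking each candidate word (with clipping):
  'built' -> not in reference -> no match (matches: 0)
  'bright' -> not in reference -> no match (matches: 0)
  'mouse' -> in reference (ref count 3, used 1/3) -> match (matches: 1)
  'mouse' -> in reference (ref count 3, used 2/3) -> match (matches: 2)
  'bird' -> in reference (ref count 1, used 1/1) -> match (matches: 3)
Clipped matches: 3, Candidate length: 5
Precision = 3/5

3/5


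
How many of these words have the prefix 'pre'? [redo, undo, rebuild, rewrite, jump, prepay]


Checking each word for prefix 'pre':
  'redo' -> no (count: 0)
  'undo' -> no (count: 0)
  'rebuild' -> no (count: 0)
  'rewrite' -> no (count: 0)
  'jump' -> no (count: 0)
  'prepay' -> YES, starts with 'pre' (count: 1)
Total with prefix 'pre': 1

1


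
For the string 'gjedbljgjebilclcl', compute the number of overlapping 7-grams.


String 'gjedbljgjebilclcl' has length L = 17.
Number of overlapping n-grams = L - n + 1
Substituting: 17 - 7 + 1 = 11

11


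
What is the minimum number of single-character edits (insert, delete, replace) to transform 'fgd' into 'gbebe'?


Building DP table for s1='fgd' (len 3) and s2='gbebe' (len 5):
       g  b  e  b  e
    0  1  2  3  4  5
  f 1  1  2  3  4  5
  g 2  1  2  3  4  5
  d 3  2  2  3  4  5
Edit distance = dp[3][5] = 5

5


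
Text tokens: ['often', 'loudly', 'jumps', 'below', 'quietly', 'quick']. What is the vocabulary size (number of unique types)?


Listing all tokens and tracking unique types:
  Token 1: 'often' -> NEW (unique so far: 1)
  Token 2: 'loudly' -> NEW (unique so far: 2)
  Token 3: 'jumps' -> NEW (unique so far: 3)
  Token 4: 'below' -> NEW (unique so far: 4)
  Token 5: 'quietly' -> NEW (unique so far: 5)
  Token 6: 'quick' -> NEW (unique so far: 6)
Unique types: ('below', 'jumps', 'loudly', 'often', 'quick', 'quietly')
Vocabulary size: 6

6


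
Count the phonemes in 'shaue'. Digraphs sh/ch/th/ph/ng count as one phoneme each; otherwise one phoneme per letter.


Parsing 'shaue' greedily, digraphs first:
  'sh' -> digraph (1 consonant phoneme) (phonemes so far: 1)
  'a' -> vowel phoneme (phonemes so far: 2)
  'u' -> vowel phoneme (phonemes so far: 3)
  'e' -> vowel phoneme (phonemes so far: 4)
Total phonemes: 4

4


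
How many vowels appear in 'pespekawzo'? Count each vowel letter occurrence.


Scanning each character of 'pespekawzo':
  Position 1: 'p' -> consonant (running count: 0)
  Position 2: 'e' -> vowel (running count: 1)
  Position 3: 's' -> consonant (running count: 1)
  Position 4: 'p' -> consonant (running count: 1)
  Position 5: 'e' -> vowel (running count: 2)
  Position 6: 'k' -> consonant (running count: 2)
  Position 7: 'a' -> vowel (running count: 3)
  Position 8: 'w' -> consonant (running count: 3)
  Position 9: 'z' -> consonant (running count: 3)
  Position 10: 'o' -> vowel (running count: 4)
Total vowels: 4

4


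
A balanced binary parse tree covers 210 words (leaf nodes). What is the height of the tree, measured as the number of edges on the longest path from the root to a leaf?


In a balanced binary tree with n leaves the deepest leaf is ceil(log2(n)) edges below the root.
log2(210) = 7.7142
ceil(7.7142) = 8
height (edges) = 8

8


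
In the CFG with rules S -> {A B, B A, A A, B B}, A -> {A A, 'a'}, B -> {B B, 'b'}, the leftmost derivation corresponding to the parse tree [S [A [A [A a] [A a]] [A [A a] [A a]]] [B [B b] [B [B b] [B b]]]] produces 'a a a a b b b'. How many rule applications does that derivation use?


Every bracketed nonterminal node [X ...] in the tree is produced by exactly one rule application.
Reading the tree off as a leftmost derivation:
  Step 1: S  =>  A B   (applied S -> A B)
  Step 2: A B  =>  A A B   (applied A -> A A)
  Step 3: A A B  =>  A A A B   (applied A -> A A)
  Step 4: A A A B  =>  a A A B   (applied A -> a)
  Step 5: a A A B  =>  a a A B   (applied A -> a)
  Step 6: a a A B  =>  a a A A B   (applied A -> A A)
  Step 7: a a A A B  =>  a a a A B   (applied A -> a)
  Step 8: a a a A B  =>  a a a a B   (applied A -> a)
  Step 9: a a a a B  =>  a a a a B B   (applied B -> B B)
  Step 10: a a a a B B  =>  a a a a b B   (applied B -> b)
  Step 11: a a a a b B  =>  a a a a b B B   (applied B -> B B)
  Step 12: a a a a b B B  =>  a a a a b b B   (applied B -> b)
  Step 13: a a a a b b B  =>  a a a a b b b   (applied B -> b)
Final yield: a a a a b b b
Total rewrite steps: 13

13


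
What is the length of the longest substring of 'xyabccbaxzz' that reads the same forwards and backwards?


Scanning 'xyabccbaxzz' for palindromic substrings.
Substring at positions 2-7: 'abccba'.
Check: reverse('abccba') = 'abccba' -> palindrome confirmed.
Neighbouring characters ('y' / 'x') break symmetry, so it cannot extend further.
No longer palindromic substring exists; longest length = 6

6


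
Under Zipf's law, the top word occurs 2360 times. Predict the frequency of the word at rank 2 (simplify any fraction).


Zipf's law: freq(rank) = f1 / rank
f1 = 2360, rank = 2
freq = 2360 / 2
= 1180

1180


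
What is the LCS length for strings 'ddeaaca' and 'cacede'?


DP table for LCS of 'ddeaaca' and 'cacede':
       c  a  c  e  d  e
    0  0  0  0  0  0  0
  d 0  0  0  0  0  1  1
  d 0  0  0  0  0  1  1
  e 0  0  0  0  1  1  2
  a 0  0  1  1  1  1  2
  a 0  0  1  1  1  1  2
  c 0  1  1  2  2  2  2
  a 0  1  2  2  2  2  2
LCS: 'de'
LCS length = 2

2


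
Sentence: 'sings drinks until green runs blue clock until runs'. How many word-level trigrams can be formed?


Word trigrams from [9] words:
  Trigram 1: (sings drinks until)
  Trigram 2: (drinks until green)
  Trigram 3: (until green runs)
  Trigram 4: (green runs blue)
  Trigram 5: (runs blue clock)
  Trigram 6: (blue clock until)
  Trigram 7: (clock until runs)
Total word trigrams: 9 - 2 = 7

7


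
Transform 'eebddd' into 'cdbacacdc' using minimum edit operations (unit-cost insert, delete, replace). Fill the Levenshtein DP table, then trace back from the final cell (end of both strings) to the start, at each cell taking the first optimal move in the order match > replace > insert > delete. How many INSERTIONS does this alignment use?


Edit distance = 7. Backtracking from cell (6, 9) with preference match > replace > insert > delete,
then listing the resulting alignment 'eebddd' -> 'cdbacacdc' left to right:
  Step 1: replace e->c
  Step 2: replace e->d
  Step 3: keep 'b'
  Step 4: insert 'a' [insertion #1]
  Step 5: insert 'c' [insertion #2]
  Step 6: insert 'a' [insertion #3]
  Step 7: replace d->c
  Step 8: keep 'd'
  Step 9: replace d->c
Total insertions: 3

3


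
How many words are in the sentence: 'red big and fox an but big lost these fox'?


Counting words by splitting on spaces:
  Word 1: 'red'
  Word 2: 'big'
  Word 3: 'and'
  Word 4: 'fox'
  Word 5: 'an'
  Word 6: 'but'
  Word 7: 'big'
  Word 8: 'lost'
  Word 9: 'these'
  Word 10: 'fox'
Total words: 10

10


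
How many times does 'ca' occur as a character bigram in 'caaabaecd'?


Scanning 'caaabaecd' for bigram 'ca':
  Position 0: 'ca' -> MATCH
  Position 1: 'aa' -> no
  Position 2: 'aa' -> no
  Position 3: 'ab' -> no
  Position 4: 'ba' -> no
  Position 5: 'ae' -> no
  Position 6: 'ec' -> no
  Position 7: 'cd' -> no
Total matches: 1

1


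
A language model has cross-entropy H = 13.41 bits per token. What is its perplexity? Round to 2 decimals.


Perplexity formula: PP = 2^H
H = 13.41
PP = 2^13.41
Decompose: 2^13.41 = 2^13 * 2^0.41
2^13 = 8192, 2^0.41 ~ 1.3286858
PP ~ 8192 * 1.3286858 = 10884.5940736
Rounded to 2 decimals: 10884.59

10884.59


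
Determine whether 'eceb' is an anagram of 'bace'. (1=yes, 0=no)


Sort characters of 'eceb': 'bcee'
Sort characters of 'bace': 'abce'
Sorted forms differ -> they are NOT anagrams
Result: 0

0


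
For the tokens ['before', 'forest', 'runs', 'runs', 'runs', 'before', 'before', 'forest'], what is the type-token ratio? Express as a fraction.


Tokens: 8
Unique types: ('before', 'forest', 'runs') = 3
TTR = 3/8
Already in lowest terms.

3/8


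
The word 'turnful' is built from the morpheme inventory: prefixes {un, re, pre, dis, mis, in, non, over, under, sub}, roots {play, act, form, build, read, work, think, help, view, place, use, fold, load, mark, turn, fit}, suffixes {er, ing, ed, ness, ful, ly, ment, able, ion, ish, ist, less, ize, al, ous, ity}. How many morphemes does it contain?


Segmenting 'turnful' against the inventory:
  'turn' -> root (morpheme 1)
  'ful' -> suffix (morpheme 2)
Total morphemes: 2

2


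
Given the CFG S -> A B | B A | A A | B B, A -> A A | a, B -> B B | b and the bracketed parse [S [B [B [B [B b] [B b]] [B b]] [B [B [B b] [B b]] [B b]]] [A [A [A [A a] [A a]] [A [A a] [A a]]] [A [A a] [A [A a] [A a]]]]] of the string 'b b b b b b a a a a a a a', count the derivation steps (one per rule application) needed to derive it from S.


Every bracketed nonterminal node [X ...] in the tree is produced by exactly one rule application.
Reading the tree off as a leftmost derivation:
  Step 1: S  =>  B A   (applied S -> B A)
  Step 2: B A  =>  B B A   (applied B -> B B)
  Step 3: B B A  =>  B B B A   (applied B -> B B)
  Step 4: B B B A  =>  B B B B A   (applied B -> B B)
  Step 5: B B B B A  =>  b B B B A   (applied B -> b)
  Step 6: b B B B A  =>  b b B B A   (applied B -> b)
  Step 7: b b B B A  =>  b b b B A   (applied B -> b)
  Step 8: b b b B A  =>  b b b B B A   (applied B -> B B)
  Step 9: b b b B B A  =>  b b b B B B A   (applied B -> B B)
  Step 10: b b b B B B A  =>  b b b b B B A   (applied B -> b)
  Step 11: b b b b B B A  =>  b b b b b B A   (applied B -> b)
  Step 12: b b b b b B A  =>  b b b b b b A   (applied B -> b)
  Step 13: b b b b b b A  =>  b b b b b b A A   (applied A -> A A)
  Step 14: b b b b b b A A  =>  b b b b b b A A A   (applied A -> A A)
  Step 15: b b b b b b A A A  =>  b b b b b b A A A A   (applied A -> A A)
  Step 16: b b b b b b A A A A  =>  b b b b b b a A A A   (applied A -> a)
  Step 17: b b b b b b a A A A  =>  b b b b b b a a A A   (applied A -> a)
  Step 18: b b b b b b a a A A  =>  b b b b b b a a A A A   (applied A -> A A)
  Step 19: b b b b b b a a A A A  =>  b b b b b b a a a A A   (applied A -> a)
  Step 20: b b b b b b a a a A A  =>  b b b b b b a a a a A   (applied A -> a)
  Step 21: b b b b b b a a a a A  =>  b b b b b b a a a a A A   (applied A -> A A)
  Step 22: b b b b b b a a a a A A  =>  b b b b b b a a a a a A   (applied A -> a)
  Step 23: b b b b b b a a a a a A  =>  b b b b b b a a a a a A A   (applied A -> A A)
  Step 24: b b b b b b a a a a a A A  =>  b b b b b b a a a a a a A   (applied A -> a)
  Step 25: b b b b b b a a a a a a A  =>  b b b b b b a a a a a a a   (applied A -> a)
Final yield: b b b b b b a a a a a a a
Total rewrite steps: 25

25


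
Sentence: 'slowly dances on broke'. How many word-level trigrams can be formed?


Word trigrams from [4] words:
  Trigram 1: (slowly dances on)
  Trigram 2: (dances on broke)
Total word trigrams: 4 - 2 = 2

2


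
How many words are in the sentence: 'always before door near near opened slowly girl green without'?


Counting words by splitting on spaces:
  Word 1: 'always'
  Word 2: 'before'
  Word 3: 'door'
  Word 4: 'near'
  Word 5: 'near'
  Word 6: 'opened'
  Word 7: 'slowly'
  Word 8: 'girl'
  Word 9: 'green'
  Word 10: 'without'
Total words: 10

10


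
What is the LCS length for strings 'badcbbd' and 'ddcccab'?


DP table for LCS of 'badcbbd' and 'ddcccab':
       d  d  c  c  c  a  b
    0  0  0  0  0  0  0  0
  b 0  0  0  0  0  0  0  1
  a 0  0  0  0  0  0  1  1
  d 0  1  1  1  1  1  1  1
  c 0  1  1  2  2  2  2  2
  b 0  1  1  2  2  2  2  3
  b 0  1  1  2  2  2  2  3
  d 0  1  2  2  2  2  2  3
LCS: 'dcb'
LCS length = 3

3


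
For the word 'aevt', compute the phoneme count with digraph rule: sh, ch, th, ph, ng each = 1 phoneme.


Parsing 'aevt' greedily, digraphs first:
  'a' -> vowel phoneme (phonemes so far: 1)
  'e' -> vowel phoneme (phonemes so far: 2)
  'v' -> consonant phoneme (phonemes so far: 3)
  't' -> consonant phoneme (phonemes so far: 4)
Total phonemes: 4

4


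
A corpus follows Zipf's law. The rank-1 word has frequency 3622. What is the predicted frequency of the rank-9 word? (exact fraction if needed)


Zipf's law: freq(rank) = f1 / rank
f1 = 3622, rank = 9
freq = 3622 / 9
GCD(3622, 9) = 1
Simplified: 3622/9

3622/9


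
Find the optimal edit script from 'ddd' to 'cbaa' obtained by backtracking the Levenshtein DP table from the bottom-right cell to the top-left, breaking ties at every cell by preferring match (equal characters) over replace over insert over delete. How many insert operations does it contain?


Edit distance = 4. Backtracking from cell (3, 4) with preference match > replace > insert > delete,
then listing the resulting alignment 'ddd' -> 'cbaa' left to right:
  Step 1: insert 'c' [insertion #1]
  Step 2: replace d->b
  Step 3: replace d->a
  Step 4: replace d->a
Total insertions: 1

1


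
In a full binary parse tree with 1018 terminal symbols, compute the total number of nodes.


Leaf nodes (terminals): 1018
Internal nodes = n - 1 = 1018 - 1 = 1017
Total = leaves + internal = 1018 + 1017 = 2035

2035


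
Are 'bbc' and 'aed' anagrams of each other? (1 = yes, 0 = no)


Sort characters of 'bbc': 'bbc'
Sort characters of 'aed': 'ade'
Sorted forms differ -> they are NOT anagrams
Result: 0

0


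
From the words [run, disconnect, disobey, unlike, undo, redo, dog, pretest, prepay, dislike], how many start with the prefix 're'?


Checking each word for prefix 're':
  'run' -> no (count: 0)
  'disconnect' -> no (count: 0)
  'disobey' -> no (count: 0)
  'unlike' -> no (count: 0)
  'undo' -> no (count: 0)
  'redo' -> YES, starts with 're' (count: 1)
  'dog' -> no (count: 1)
  'pretest' -> no (count: 1)
  'prepay' -> no (count: 1)
  'dislike' -> no (count: 1)
Total with prefix 're': 1

1


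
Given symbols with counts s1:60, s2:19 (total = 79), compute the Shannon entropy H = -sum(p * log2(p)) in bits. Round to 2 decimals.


Computing entropy H = -sum(p_i * log2(p_i)):
  s1: p = 60/79 = 0.7595, -p*log2(p) = 0.3014
  s2: p = 19/79 = 0.2405, -p*log2(p) = 0.4944
H = sum of terms = 0.7958
Rounded to 2 decimals: 0.80

0.80


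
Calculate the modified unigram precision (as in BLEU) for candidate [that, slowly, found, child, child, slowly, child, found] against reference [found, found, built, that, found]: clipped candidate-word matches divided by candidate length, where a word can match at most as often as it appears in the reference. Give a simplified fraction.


Reference word counts: {'built': 1, 'found': 3, 'that': 1}
Checking each candidate word (with clipping):
  'that' -> in reference (ref count 1, used 1/1) -> match (matches: 1)
  'slowly' -> not in reference -> no match (matches: 1)
  'found' -> in reference (ref count 3, used 1/3) -> match (matches: 2)
  'child' -> not in reference -> no match (matches: 2)
  'child' -> not in reference -> no match (matches: 2)
  'slowly' -> not in reference -> no match (matches: 2)
  'child' -> not in reference -> no match (matches: 2)
  'found' -> in reference (ref count 3, used 2/3) -> match (matches: 3)
Clipped matches: 3, Candidate length: 8
Precision = 3/8

3/8
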